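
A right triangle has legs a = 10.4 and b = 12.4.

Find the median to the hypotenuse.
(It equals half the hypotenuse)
Hypotenuse c = √(a² + b²) = √(108.16 + 153.76) = √261.92 ≈ 16.1839
Median to hypotenuse = c/2 ≈ 16.1839/2 ≈ 8.09197

Median = 8.092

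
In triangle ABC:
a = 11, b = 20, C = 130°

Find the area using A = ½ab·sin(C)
A = ½·a·b·sin(C) = ½·11·20·sin(130°)
sin(130°) ≈ 0.766044
A ≈ ½·220·0.766044 = 110·0.766044 ≈ 84.2649

Area = 84.26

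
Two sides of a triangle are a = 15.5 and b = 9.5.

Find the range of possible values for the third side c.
Triangle inequality: |a − b| < c < a + b
|a − b| = |15.5 − 9.5| = 6
a + b = 15.5 + 9.5 = 25

6 < c < 25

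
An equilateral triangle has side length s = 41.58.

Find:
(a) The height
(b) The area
(a) The height splits the triangle into two 30-60-90 halves: h = s·√3/2 = 41.58·1.73205/2 ≈ 72.0187/2 ≈ 36.0093
(b) Area = (√3/4)·s² = (√3/4)·41.58² = (√3/4)·1728.8964 ≈ 0.433013·1728.8964 ≈ 748.634

Height = 36.01, Area = 748.6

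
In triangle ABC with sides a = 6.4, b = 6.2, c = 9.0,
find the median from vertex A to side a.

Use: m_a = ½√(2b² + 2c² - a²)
m_a = ½√(2·6.2² + 2·9.0² − 6.4²) = ½√(2·38.44 + 2·81 − 40.96) = ½√(76.88 + 162 − 40.96) = ½√197.92
√197.92 ≈ 14.0684, so m_a ≈ 7.0342

m_a = 7.034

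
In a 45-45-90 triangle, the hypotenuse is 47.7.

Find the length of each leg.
In a 45-45-90 triangle hypotenuse = leg·√2, so leg = hypotenuse/√2.
Leg = 47.7/√2 ≈ 47.7/1.41421 ≈ 33.729

Each leg = 33.73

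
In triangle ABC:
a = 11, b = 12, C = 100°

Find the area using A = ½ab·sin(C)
A = ½·a·b·sin(C) = ½·11·12·sin(100°)
sin(100°) ≈ 0.984808
A ≈ ½·132·0.984808 = 66·0.984808 ≈ 64.9973

Area = 65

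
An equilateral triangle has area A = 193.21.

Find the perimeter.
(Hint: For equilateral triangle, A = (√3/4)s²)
A = (√3/4)s²  ⇒  s² = 4A/√3 = 4·193.21/√3 = 772.84/1.73205 ≈ 446.199
s ≈ √446.199 ≈ 21.1234
Perimeter = 3s ≈ 3·21.1234 ≈ 63.3703

Perimeter = 63.37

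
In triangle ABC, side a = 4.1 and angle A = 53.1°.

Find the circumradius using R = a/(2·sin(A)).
R = a/(2·sin(A)) = 4.1/(2·sin(53.1°))
sin(53.1°) ≈ 0.799685
R ≈ 4.1/(2·0.799685) = 4.1/1.59937 ≈ 2.56351

R = 2.564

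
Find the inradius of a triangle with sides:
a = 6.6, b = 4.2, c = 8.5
r = Area/s where s is the semi-perimeter.
s = (6.6 + 4.2 + 8.5)/2 = 19.3/2 = 9.65
Area = √(s(s−a)(s−b)(s−c)) = √(9.65·3.05·5.45·1.15) ≈ √184.468 ≈ 13.5819
r ≈ 13.5819/9.65 ≈ 1.40745

r = 1.407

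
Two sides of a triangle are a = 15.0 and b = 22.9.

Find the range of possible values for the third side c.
Triangle inequality: |a − b| < c < a + b
|a − b| = |15.0 − 22.9| = 7.9
a + b = 15.0 + 22.9 = 37.9

7.9 < c < 37.9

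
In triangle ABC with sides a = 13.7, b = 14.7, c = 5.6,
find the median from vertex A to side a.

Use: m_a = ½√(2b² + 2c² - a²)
m_a = ½√(2·14.7² + 2·5.6² − 13.7²) = ½√(2·216.09 + 2·31.36 − 187.69) = ½√(432.18 + 62.72 − 187.69) = ½√307.21
√307.21 ≈ 17.5274, so m_a ≈ 8.7637

m_a = 8.764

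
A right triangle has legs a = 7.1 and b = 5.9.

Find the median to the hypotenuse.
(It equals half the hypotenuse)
Hypotenuse c = √(a² + b²) = √(50.41 + 34.81) = √85.22 ≈ 9.23147
Median to hypotenuse = c/2 ≈ 9.23147/2 ≈ 4.61573

Median = 4.616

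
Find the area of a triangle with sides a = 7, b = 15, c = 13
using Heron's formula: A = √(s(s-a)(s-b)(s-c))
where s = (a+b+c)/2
s = (7 + 15 + 13)/2 = 35/2 = 17.5
s − a = 10.5, s − b = 2.5, s − c = 4.5
s(s−a)(s−b)(s−c) = 17.5·10.5·2.5·4.5 = 2067.1875
Area = √2067.1875 ≈ 45.4663

s = 17.5, Area = 45.47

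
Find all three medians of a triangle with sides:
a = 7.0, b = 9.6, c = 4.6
Median formula: m_a = ½√(2b² + 2c² − a²) (and cyclically). a² = 49, b² = 92.16, c² = 21.16.
m_a = ½√(2·92.16 + 2·21.16 − 49) = ½√177.64 ≈ ½·13.3282 ≈ 6.66408
m_b = ½√(2·49 + 2·21.16 − 92.16) = ½√48.16 ≈ ½·6.93974 ≈ 3.46987
m_c = ½√(2·49 + 2·92.16 − 21.16) = ½√261.16 ≈ ½·16.1604 ≈ 8.08022

m_a = 6.664, m_b = 3.47, m_c = 8.08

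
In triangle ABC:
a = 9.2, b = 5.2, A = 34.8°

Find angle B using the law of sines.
a/sin(A) = b/sin(B)  ⇒  sin(B) = b·sin(A)/a = 5.2·sin(34.8°)/9.2
sin(34.8°) ≈ 0.570714
sin(B) ≈ 5.2·0.570714/9.2 ≈ 2.96771/9.2 ≈ 0.322577
B = arcsin(0.322577) ≈ 18.8189°
(Since b ≤ a we need B ≤ A, so the obtuse alternative 180° − 18.8189° ≈ 161.181° is rejected.)

B = 18.82°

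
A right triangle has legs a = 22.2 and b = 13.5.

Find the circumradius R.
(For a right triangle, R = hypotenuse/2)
Hypotenuse c = √(a² + b²) = √(492.84 + 182.25) = √675.09 ≈ 25.9825
R = c/2 ≈ 25.9825/2 ≈ 12.9912

R = 12.99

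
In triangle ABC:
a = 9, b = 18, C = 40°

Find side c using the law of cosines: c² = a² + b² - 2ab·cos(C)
c² = 9² + 18² − 2·9·18·cos(40°)
cos(40°) ≈ 0.766044
c² ≈ 81 + 324 − 324·(0.766044) ≈ 405 − 248.198 ≈ 156.802
c ≈ √156.802 ≈ 12.522

c = 12.52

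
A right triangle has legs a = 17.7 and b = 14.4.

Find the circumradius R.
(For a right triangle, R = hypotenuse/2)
Hypotenuse c = √(a² + b²) = √(313.29 + 207.36) = √520.65 ≈ 22.8178
R = c/2 ≈ 22.8178/2 ≈ 11.4089

R = 11.41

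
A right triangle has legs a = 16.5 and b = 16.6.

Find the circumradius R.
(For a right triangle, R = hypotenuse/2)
Hypotenuse c = √(a² + b²) = √(272.25 + 275.56) = √547.81 ≈ 23.4053
R = c/2 ≈ 23.4053/2 ≈ 11.7027

R = 11.7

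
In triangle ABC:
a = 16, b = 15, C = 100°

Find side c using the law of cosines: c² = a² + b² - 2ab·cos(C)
c² = 16² + 15² − 2·16·15·cos(100°)
cos(100°) ≈ -0.173648
c² ≈ 256 + 225 − 480·(-0.173648) ≈ 481 + 83.3511 ≈ 564.351
c ≈ √564.351 ≈ 23.7561

c = 23.76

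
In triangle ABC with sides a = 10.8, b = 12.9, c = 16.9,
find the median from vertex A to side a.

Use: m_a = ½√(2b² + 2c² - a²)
m_a = ½√(2·12.9² + 2·16.9² − 10.8²) = ½√(2·166.41 + 2·285.61 − 116.64) = ½√(332.82 + 571.22 − 116.64) = ½√787.4
√787.4 ≈ 28.0606, so m_a ≈ 14.0303

m_a = 14.03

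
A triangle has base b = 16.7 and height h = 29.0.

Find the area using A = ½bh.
A = ½·b·h = ½·16.7·29.0 = ½·484.3 = 242.15

Area = 242.15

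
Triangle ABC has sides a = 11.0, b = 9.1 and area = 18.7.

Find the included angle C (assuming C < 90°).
Area = ½·a·b·sin(C)  ⇒  sin(C) = 2·Area/(a·b) = 2·18.7/(11.0·9.1) = 37.4/100.1 ≈ 0.373626
C = arcsin(0.373626) ≈ 21.9394° (taking the acute solution since C < 90°)

C = 21.94°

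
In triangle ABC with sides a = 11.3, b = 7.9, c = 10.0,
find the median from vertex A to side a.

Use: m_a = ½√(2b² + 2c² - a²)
m_a = ½√(2·7.9² + 2·10.0² − 11.3²) = ½√(2·62.41 + 2·100 − 127.69) = ½√(124.82 + 200 − 127.69) = ½√197.13
√197.13 ≈ 14.0403, so m_a ≈ 7.02015

m_a = 7.02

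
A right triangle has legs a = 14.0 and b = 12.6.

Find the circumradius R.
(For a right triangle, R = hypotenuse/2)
Hypotenuse c = √(a² + b²) = √(196 + 158.76) = √354.76 ≈ 18.8351
R = c/2 ≈ 18.8351/2 ≈ 9.41754

R = 9.418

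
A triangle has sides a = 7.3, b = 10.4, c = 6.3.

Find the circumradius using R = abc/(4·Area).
First find the area with Heron's formula.
s = (7.3 + 10.4 + 6.3)/2 = 12
Area = √(s(s−a)(s−b)(s−c)) = √(12·4.7·1.6·5.7) ≈ √514.368 ≈ 22.6797
abc = 7.3·10.4·6.3 = 478.296
R = abc/(4·Area) ≈ 478.296/(4·22.6797) = 478.296/90.7187 ≈ 5.2723

R = 5.272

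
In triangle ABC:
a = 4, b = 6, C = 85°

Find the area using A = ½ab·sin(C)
A = ½·a·b·sin(C) = ½·4·6·sin(85°)
sin(85°) ≈ 0.996195
A ≈ ½·24·0.996195 = 12·0.996195 ≈ 11.9543

Area = 11.95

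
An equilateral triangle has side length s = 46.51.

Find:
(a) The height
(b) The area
(a) The height splits the triangle into two 30-60-90 halves: h = s·√3/2 = 46.51·1.73205/2 ≈ 80.5577/2 ≈ 40.2788
(b) Area = (√3/4)·s² = (√3/4)·46.51² = (√3/4)·2163.1801 ≈ 0.433013·2163.1801 ≈ 936.684

Height = 40.28, Area = 936.7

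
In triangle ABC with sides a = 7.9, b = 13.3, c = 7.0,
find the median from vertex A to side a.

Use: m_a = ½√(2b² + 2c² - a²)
m_a = ½√(2·13.3² + 2·7.0² − 7.9²) = ½√(2·176.89 + 2·49 − 62.41) = ½√(353.78 + 98 − 62.41) = ½√389.37
√389.37 ≈ 19.7325, so m_a ≈ 9.86623

m_a = 9.866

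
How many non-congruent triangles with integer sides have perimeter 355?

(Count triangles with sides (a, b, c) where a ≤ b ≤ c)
Let a ≤ b ≤ c with a + b + c = 355. The only binding inequality is a + b > c, i.e. 355 − c > c, so c < 355/2; and c ≥ 355/3 since c is the largest side.
So 119 ≤ c ≤ 177. For each c, b runs from ⌈(355 − c)/2⌉ up to c (then a = 355 − b − c satisfies 1 ≤ a ≤ b automatically), giving c − ⌈(355 − c)/2⌉ + 1 choices.
Summing over c: 2 + 3 + 5 + 6 + … + 87 + 89  (59 terms, c = 119, …, 177) = 2670
Check (closed form: nearest integer to p²/48 for even p, (p+3)²/48 for odd p): (355+3)²/48 = 358²/48 = 128164/48 ≈ 2670.08 → 2670

2670 triangles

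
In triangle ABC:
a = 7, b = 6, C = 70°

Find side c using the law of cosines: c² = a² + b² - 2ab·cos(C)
c² = 7² + 6² − 2·7·6·cos(70°)
cos(70°) ≈ 0.34202
c² ≈ 49 + 36 − 84·(0.34202) ≈ 85 − 28.7297 ≈ 56.2703
c ≈ √56.2703 ≈ 7.50135

c = 7.501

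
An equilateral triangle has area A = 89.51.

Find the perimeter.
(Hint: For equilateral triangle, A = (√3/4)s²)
A = (√3/4)s²  ⇒  s² = 4A/√3 = 4·89.51/√3 = 358.04/1.73205 ≈ 206.714
s ≈ √206.714 ≈ 14.3776
Perimeter = 3s ≈ 3·14.3776 ≈ 43.1327

Perimeter = 43.13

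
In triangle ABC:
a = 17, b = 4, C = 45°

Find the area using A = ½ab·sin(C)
A = ½·a·b·sin(C) = ½·17·4·sin(45°)
sin(45°) ≈ 0.707107
A ≈ ½·68·0.707107 = 34·0.707107 ≈ 24.0416

Area = 24.04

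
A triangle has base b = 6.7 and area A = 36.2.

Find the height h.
A = ½·b·h  ⇒  h = 2A/b = 2·36.2/6.7 = 72.4/6.7 ≈ 10.806

h = 10.81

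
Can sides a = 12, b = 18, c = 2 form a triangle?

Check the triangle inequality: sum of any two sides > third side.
a + b vs c: 12 + 18 = 30 > 2  ✓
a + c vs b: 12 + 2 = 14 ≤ 18  ✗
b + c vs a: 18 + 2 = 20 > 12  ✓

No: 12 + 2 = 14 is not > 18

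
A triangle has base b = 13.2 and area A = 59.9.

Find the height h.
A = ½·b·h  ⇒  h = 2A/b = 2·59.9/13.2 = 119.8/13.2 ≈ 9.07576

h = 9.076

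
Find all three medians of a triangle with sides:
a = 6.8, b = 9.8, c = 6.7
Median formula: m_a = ½√(2b² + 2c² − a²) (and cyclically). a² = 46.24, b² = 96.04, c² = 44.89.
m_a = ½√(2·96.04 + 2·44.89 − 46.24) = ½√235.62 ≈ ½·15.3499 ≈ 7.67496
m_b = ½√(2·46.24 + 2·44.89 − 96.04) = ½√86.22 ≈ ½·9.28547 ≈ 4.64274
m_c = ½√(2·46.24 + 2·96.04 − 44.89) = ½√239.67 ≈ ½·15.4813 ≈ 7.74064

m_a = 7.675, m_b = 4.643, m_c = 7.741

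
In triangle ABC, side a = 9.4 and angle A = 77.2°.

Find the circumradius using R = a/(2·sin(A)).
R = a/(2·sin(A)) = 9.4/(2·sin(77.2°))
sin(77.2°) ≈ 0.975149
R ≈ 9.4/(2·0.975149) = 9.4/1.9503 ≈ 4.81977

R = 4.82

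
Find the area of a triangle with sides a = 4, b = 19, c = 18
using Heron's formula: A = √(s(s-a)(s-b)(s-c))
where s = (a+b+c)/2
s = (4 + 19 + 18)/2 = 41/2 = 20.5
s − a = 16.5, s − b = 1.5, s − c = 2.5
s(s−a)(s−b)(s−c) = 20.5·16.5·1.5·2.5 = 1268.4375
Area = √1268.4375 ≈ 35.6151

s = 20.5, Area = 35.62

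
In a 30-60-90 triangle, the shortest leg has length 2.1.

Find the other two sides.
In a 30-60-90 triangle the sides are in ratio 1 : √3 : 2 (short leg : long leg : hypotenuse).
Long leg = 2.1·√3 ≈ 2.1·1.73205 ≈ 3.63731
Hypotenuse = 2·2.1 = 4.2

Long leg = 2.1√3 = 3.637, Hypotenuse = 4.2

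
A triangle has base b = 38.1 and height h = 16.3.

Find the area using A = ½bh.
A = ½·b·h = ½·38.1·16.3 = ½·621.03 = 310.515

Area = 310.515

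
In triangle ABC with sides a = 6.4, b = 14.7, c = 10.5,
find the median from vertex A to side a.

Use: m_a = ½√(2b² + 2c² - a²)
m_a = ½√(2·14.7² + 2·10.5² − 6.4²) = ½√(2·216.09 + 2·110.25 − 40.96) = ½√(432.18 + 220.5 − 40.96) = ½√611.72
√611.72 ≈ 24.733, so m_a ≈ 12.3665

m_a = 12.37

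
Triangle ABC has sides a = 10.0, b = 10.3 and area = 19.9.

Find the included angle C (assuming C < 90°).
Area = ½·a·b·sin(C)  ⇒  sin(C) = 2·Area/(a·b) = 2·19.9/(10.0·10.3) = 39.8/103 ≈ 0.386408
C = arcsin(0.386408) ≈ 22.7312° (taking the acute solution since C < 90°)

C = 22.73°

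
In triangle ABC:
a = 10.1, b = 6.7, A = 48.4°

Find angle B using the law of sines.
a/sin(A) = b/sin(B)  ⇒  sin(B) = b·sin(A)/a = 6.7·sin(48.4°)/10.1
sin(48.4°) ≈ 0.747798
sin(B) ≈ 6.7·0.747798/10.1 ≈ 5.01025/10.1 ≈ 0.496064
B = arcsin(0.496064) ≈ 29.7399°
(Since b ≤ a we need B ≤ A, so the obtuse alternative 180° − 29.7399° ≈ 150.26° is rejected.)

B = 29.74°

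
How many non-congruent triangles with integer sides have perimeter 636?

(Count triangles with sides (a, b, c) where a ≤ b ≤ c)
Let a ≤ b ≤ c with a + b + c = 636. The only binding inequality is a + b > c, i.e. 636 − c > c, so c < 636/2; and c ≥ 636/3 since c is the largest side.
So 212 ≤ c ≤ 317. For each c, b runs from ⌈(636 − c)/2⌉ up to c (then a = 636 − b − c satisfies 1 ≤ a ≤ b automatically), giving c − ⌈(636 − c)/2⌉ + 1 choices.
Summing over c: 1 + 2 + 4 + 5 + … + 157 + 158  (106 terms, c = 212, …, 317) = 8427
Check (closed form: nearest integer to p²/48 for even p, (p+3)²/48 for odd p): 636²/48 = 404496/48 ≈ 8427.00 → 8427

8427 triangles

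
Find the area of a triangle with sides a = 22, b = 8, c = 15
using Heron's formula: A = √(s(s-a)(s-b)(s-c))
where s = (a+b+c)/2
s = (22 + 8 + 15)/2 = 45/2 = 22.5
s − a = 0.5, s − b = 14.5, s − c = 7.5
s(s−a)(s−b)(s−c) = 22.5·0.5·14.5·7.5 = 1223.4375
Area = √1223.4375 ≈ 34.9777

s = 22.5, Area = 34.98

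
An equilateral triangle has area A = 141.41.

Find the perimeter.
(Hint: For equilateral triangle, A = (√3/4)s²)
A = (√3/4)s²  ⇒  s² = 4A/√3 = 4·141.41/√3 = 565.64/1.73205 ≈ 326.572
s ≈ √326.572 ≈ 18.0713
Perimeter = 3s ≈ 3·18.0713 ≈ 54.2139

Perimeter = 54.21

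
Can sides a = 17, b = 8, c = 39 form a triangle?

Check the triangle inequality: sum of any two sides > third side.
a + b vs c: 17 + 8 = 25 ≤ 39  ✗
a + c vs b: 17 + 39 = 56 > 8  ✓
b + c vs a: 8 + 39 = 47 > 17  ✓

No: 17 + 8 = 25 is not > 39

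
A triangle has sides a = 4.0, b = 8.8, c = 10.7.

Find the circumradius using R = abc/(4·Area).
First find the area with Heron's formula.
s = (4.0 + 8.8 + 10.7)/2 = 11.75
Area = √(s(s−a)(s−b)(s−c)) = √(11.75·7.75·2.95·1.05) ≈ √282.066 ≈ 16.7948
abc = 4.0·8.8·10.7 = 376.64
R = abc/(4·Area) ≈ 376.64/(4·16.7948) = 376.64/67.1793 ≈ 5.60649

R = 5.606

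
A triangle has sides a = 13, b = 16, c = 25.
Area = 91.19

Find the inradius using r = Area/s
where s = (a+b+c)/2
s = (13 + 16 + 25)/2 = 54/2 = 27
r = Area/s = 91.19/27 ≈ 3.37741

r = 3.377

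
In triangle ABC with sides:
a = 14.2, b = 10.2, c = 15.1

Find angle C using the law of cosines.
c² = a² + b² − 2ab·cos(C)  ⇒  cos(C) = (a² + b² − c²)/(2ab)
cos(C) = (14.2² + 10.2² − 15.1²)/(2·14.2·10.2) = (201.64 + 104.04 − 228.01)/289.68 = 77.67/289.68 ≈ 0.268123
C = arccos(0.268123) ≈ 74.4474°

C = 74.45°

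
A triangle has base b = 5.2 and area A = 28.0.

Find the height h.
A = ½·b·h  ⇒  h = 2A/b = 2·28.0/5.2 = 56/5.2 ≈ 10.7692

h = 10.77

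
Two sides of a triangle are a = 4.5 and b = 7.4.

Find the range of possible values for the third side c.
Triangle inequality: |a − b| < c < a + b
|a − b| = |4.5 − 7.4| = 2.9
a + b = 4.5 + 7.4 = 11.9

2.9 < c < 11.9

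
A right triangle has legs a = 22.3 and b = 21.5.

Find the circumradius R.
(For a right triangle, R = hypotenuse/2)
Hypotenuse c = √(a² + b²) = √(497.29 + 462.25) = √959.54 ≈ 30.9764
R = c/2 ≈ 30.9764/2 ≈ 15.4882

R = 15.49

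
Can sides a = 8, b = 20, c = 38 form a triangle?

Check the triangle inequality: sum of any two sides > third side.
a + b vs c: 8 + 20 = 28 ≤ 38  ✗
a + c vs b: 8 + 38 = 46 > 20  ✓
b + c vs a: 20 + 38 = 58 > 8  ✓

No: 8 + 20 = 28 is not > 38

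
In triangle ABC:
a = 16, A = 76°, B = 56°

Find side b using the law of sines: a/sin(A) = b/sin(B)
a/sin(A) = b/sin(B)  ⇒  b = a·sin(B)/sin(A) = 16·sin(56°)/sin(76°)
sin(56°) ≈ 0.829038, sin(76°) ≈ 0.970296
b ≈ 16·0.829038/0.970296 ≈ 13.2646/0.970296 ≈ 13.6707

b = 13.67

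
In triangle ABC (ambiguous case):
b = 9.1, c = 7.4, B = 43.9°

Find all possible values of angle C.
b/sin(B) = c/sin(C)  ⇒  sin(C) = c·sin(B)/b = 7.4·sin(43.9°)/9.1
sin(43.9°) ≈ 0.693402
sin(C) ≈ 7.4·0.693402/9.1 ≈ 5.13117/9.1 ≈ 0.563865
Candidate 1: C₁ = arcsin(0.563865) ≈ 34.3235°  →  A = 180° − 43.9° − 34.3235° ≈ 101.776° > 0, valid
Candidate 2: C₂ = 180° − C₁ ≈ 145.676°  →  A = 180° − 43.9° − 145.676° ≈ -9.5765° ≤ 0, not a valid triangle

C = 34.32° (one solution)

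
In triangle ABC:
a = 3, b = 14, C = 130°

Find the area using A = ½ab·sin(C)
A = ½·a·b·sin(C) = ½·3·14·sin(130°)
sin(130°) ≈ 0.766044
A ≈ ½·42·0.766044 = 21·0.766044 ≈ 16.0869

Area = 16.09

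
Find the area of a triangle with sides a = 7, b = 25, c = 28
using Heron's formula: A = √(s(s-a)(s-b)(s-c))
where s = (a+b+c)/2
s = (7 + 25 + 28)/2 = 60/2 = 30
s − a = 23, s − b = 5, s − c = 2
s(s−a)(s−b)(s−c) = 30·23·5·2 = 6900
Area = √6900 ≈ 83.0662

s = 30.0, Area = 83.07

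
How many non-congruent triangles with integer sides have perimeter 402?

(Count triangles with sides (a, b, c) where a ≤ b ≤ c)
Let a ≤ b ≤ c with a + b + c = 402. The only binding inequality is a + b > c, i.e. 402 − c > c, so c < 402/2; and c ≥ 402/3 since c is the largest side.
So 134 ≤ c ≤ 200. For each c, b runs from ⌈(402 − c)/2⌉ up to c (then a = 402 − b − c satisfies 1 ≤ a ≤ b automatically), giving c − ⌈(402 − c)/2⌉ + 1 choices.
Summing over c: 1 + 2 + 4 + 5 + … + 98 + 100  (67 terms, c = 134, …, 200) = 3367
Check (closed form: nearest integer to p²/48 for even p, (p+3)²/48 for odd p): 402²/48 = 161604/48 ≈ 3366.75 → 3367

3367 triangles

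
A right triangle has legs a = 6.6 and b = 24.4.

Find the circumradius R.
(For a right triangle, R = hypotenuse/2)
Hypotenuse c = √(a² + b²) = √(43.56 + 595.36) = √638.92 ≈ 25.2769
R = c/2 ≈ 25.2769/2 ≈ 12.6384

R = 12.64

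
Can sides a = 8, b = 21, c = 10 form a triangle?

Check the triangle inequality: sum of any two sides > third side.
a + b vs c: 8 + 21 = 29 > 10  ✓
a + c vs b: 8 + 10 = 18 ≤ 21  ✗
b + c vs a: 21 + 10 = 31 > 8  ✓

No: 8 + 10 = 18 is not > 21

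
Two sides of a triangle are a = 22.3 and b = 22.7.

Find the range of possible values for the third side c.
Triangle inequality: |a − b| < c < a + b
|a − b| = |22.3 − 22.7| = 0.4
a + b = 22.3 + 22.7 = 45

0.4 < c < 45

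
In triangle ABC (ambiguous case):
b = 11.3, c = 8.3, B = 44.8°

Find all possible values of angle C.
b/sin(B) = c/sin(C)  ⇒  sin(C) = c·sin(B)/b = 8.3·sin(44.8°)/11.3
sin(44.8°) ≈ 0.704634
sin(C) ≈ 8.3·0.704634/11.3 ≈ 5.84846/11.3 ≈ 0.517563
Candidate 1: C₁ = arcsin(0.517563) ≈ 31.1689°  →  A = 180° − 44.8° − 31.1689° ≈ 104.031° > 0, valid
Candidate 2: C₂ = 180° − C₁ ≈ 148.831°  →  A = 180° − 44.8° − 148.831° ≈ -13.6311° ≤ 0, not a valid triangle

C = 31.17° (one solution)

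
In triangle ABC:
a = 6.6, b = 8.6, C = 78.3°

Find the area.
Two sides and the included angle (SAS): A = ½·a·b·sin(C) = ½·6.6·8.6·sin(78.3°)
sin(78.3°) ≈ 0.979223
A ≈ ½·56.76·0.979223 = 28.38·0.979223 ≈ 27.7903

Area = 27.79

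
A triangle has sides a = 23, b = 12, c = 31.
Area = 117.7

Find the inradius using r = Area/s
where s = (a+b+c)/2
s = (23 + 12 + 31)/2 = 66/2 = 33
r = Area/s = 117.7/33 ≈ 3.56667

r = 3.567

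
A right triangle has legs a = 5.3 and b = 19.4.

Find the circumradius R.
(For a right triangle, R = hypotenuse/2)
Hypotenuse c = √(a² + b²) = √(28.09 + 376.36) = √404.45 ≈ 20.1109
R = c/2 ≈ 20.1109/2 ≈ 10.0555

R = 10.06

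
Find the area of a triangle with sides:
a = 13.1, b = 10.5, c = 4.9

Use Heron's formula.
s = (13.1 + 10.5 + 4.9)/2 = 28.5/2 = 14.25
s − a = 1.15, s − b = 3.75, s − c = 9.35
s(s−a)(s−b)(s−c) = 14.25·1.15·3.75·9.35 ≈ 574.587
Area = √574.587 ≈ 23.9705

Area = 23.97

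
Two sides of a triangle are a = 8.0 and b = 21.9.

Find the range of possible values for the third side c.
Triangle inequality: |a − b| < c < a + b
|a − b| = |8.0 − 21.9| = 13.9
a + b = 8.0 + 21.9 = 29.9

13.9 < c < 29.9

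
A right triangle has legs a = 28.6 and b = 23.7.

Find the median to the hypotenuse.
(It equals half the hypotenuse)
Hypotenuse c = √(a² + b²) = √(817.96 + 561.69) = √1379.65 ≈ 37.1436
Median to hypotenuse = c/2 ≈ 37.1436/2 ≈ 18.5718

Median = 18.57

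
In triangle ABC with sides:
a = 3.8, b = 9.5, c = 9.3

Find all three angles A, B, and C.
Law of cosines for each angle (a² = 14.44, b² = 90.25, c² = 86.49):
cos(A) = (b² + c² − a²)/(2bc) = (90.25 + 86.49 − 14.44)/(2·9.5·9.3) = 162.3/176.7 ≈ 0.918506  ⇒  A ≈ 23.2914°
cos(B) = (a² + c² − b²)/(2ac) = (14.44 + 86.49 − 90.25)/(2·3.8·9.3) = 10.68/70.68 ≈ 0.151104  ⇒  B ≈ 81.3091°
cos(C) = (a² + b² − c²)/(2ab) = (14.44 + 90.25 − 86.49)/(2·3.8·9.5) = 18.2/72.2 ≈ 0.252078  ⇒  C ≈ 75.3995°
Check: A + B + C ≈ 180°

A = 23.29°, B = 81.31°, C = 75.4°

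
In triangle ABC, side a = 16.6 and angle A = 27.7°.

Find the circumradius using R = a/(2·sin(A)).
R = a/(2·sin(A)) = 16.6/(2·sin(27.7°))
sin(27.7°) ≈ 0.464842
R ≈ 16.6/(2·0.464842) = 16.6/0.929684 ≈ 17.8555

R = 17.86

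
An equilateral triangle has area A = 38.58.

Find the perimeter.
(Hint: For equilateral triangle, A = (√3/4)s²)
A = (√3/4)s²  ⇒  s² = 4A/√3 = 4·38.58/√3 = 154.32/1.73205 ≈ 89.0967
s ≈ √89.0967 ≈ 9.4391
Perimeter = 3s ≈ 3·9.4391 ≈ 28.3173

Perimeter = 28.32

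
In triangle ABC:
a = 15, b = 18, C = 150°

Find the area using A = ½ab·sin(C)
A = ½·a·b·sin(C) = ½·15·18·sin(150°)
sin(150°) ≈ 0.5
A ≈ ½·270·0.5 = 135·0.5 ≈ 67.5

Area = 67.5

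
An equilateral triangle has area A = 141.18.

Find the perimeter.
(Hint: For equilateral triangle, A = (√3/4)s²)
A = (√3/4)s²  ⇒  s² = 4A/√3 = 4·141.18/√3 = 564.72/1.73205 ≈ 326.041
s ≈ √326.041 ≈ 18.0566
Perimeter = 3s ≈ 3·18.0566 ≈ 54.1698

Perimeter = 54.17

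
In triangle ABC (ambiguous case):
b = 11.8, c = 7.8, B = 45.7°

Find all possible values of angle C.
b/sin(B) = c/sin(C)  ⇒  sin(C) = c·sin(B)/b = 7.8·sin(45.7°)/11.8
sin(45.7°) ≈ 0.715693
sin(C) ≈ 7.8·0.715693/11.8 ≈ 5.5824/11.8 ≈ 0.473085
Candidate 1: C₁ = arcsin(0.473085) ≈ 28.2347°  →  A = 180° − 45.7° − 28.2347° ≈ 106.065° > 0, valid
Candidate 2: C₂ = 180° − C₁ ≈ 151.765°  →  A = 180° − 45.7° − 151.765° ≈ -17.4653° ≤ 0, not a valid triangle

C = 28.23° (one solution)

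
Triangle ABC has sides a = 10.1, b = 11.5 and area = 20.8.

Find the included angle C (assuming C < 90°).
Area = ½·a·b·sin(C)  ⇒  sin(C) = 2·Area/(a·b) = 2·20.8/(10.1·11.5) = 41.6/116.15 ≈ 0.358158
C = arcsin(0.358158) ≈ 20.9871° (taking the acute solution since C < 90°)

C = 20.99°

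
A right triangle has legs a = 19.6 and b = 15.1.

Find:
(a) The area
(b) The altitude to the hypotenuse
(a) The legs are perpendicular, so Area = ½·a·b = ½·19.6·15.1 = ½·295.96 = 147.98
(b) Hypotenuse c = √(a² + b²) = √(384.16 + 228.01) = √612.17 ≈ 24.7421
    Area = ½·c·h_c  ⇒  h_c = 2·Area/c = 295.96/24.7421 ≈ 11.9618

Area = 147.98, h_c = 11.96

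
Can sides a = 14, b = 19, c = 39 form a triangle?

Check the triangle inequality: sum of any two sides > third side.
a + b vs c: 14 + 19 = 33 ≤ 39  ✗
a + c vs b: 14 + 39 = 53 > 19  ✓
b + c vs a: 19 + 39 = 58 > 14  ✓

No: 14 + 19 = 33 is not > 39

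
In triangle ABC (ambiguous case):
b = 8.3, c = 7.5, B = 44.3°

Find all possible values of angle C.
b/sin(B) = c/sin(C)  ⇒  sin(C) = c·sin(B)/b = 7.5·sin(44.3°)/8.3
sin(44.3°) ≈ 0.698415
sin(C) ≈ 7.5·0.698415/8.3 ≈ 5.23811/8.3 ≈ 0.631098
Candidate 1: C₁ = arcsin(0.631098) ≈ 39.1312°  →  A = 180° − 44.3° − 39.1312° ≈ 96.5688° > 0, valid
Candidate 2: C₂ = 180° − C₁ ≈ 140.869°  →  A = 180° − 44.3° − 140.869° ≈ -5.1688° ≤ 0, not a valid triangle

C = 39.13° (one solution)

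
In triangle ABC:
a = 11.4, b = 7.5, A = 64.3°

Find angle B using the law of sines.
a/sin(A) = b/sin(B)  ⇒  sin(B) = b·sin(A)/a = 7.5·sin(64.3°)/11.4
sin(64.3°) ≈ 0.901077
sin(B) ≈ 7.5·0.901077/11.4 ≈ 6.75808/11.4 ≈ 0.592814
B = arcsin(0.592814) ≈ 36.3569°
(Since b ≤ a we need B ≤ A, so the obtuse alternative 180° − 36.3569° ≈ 143.643° is rejected.)

B = 36.36°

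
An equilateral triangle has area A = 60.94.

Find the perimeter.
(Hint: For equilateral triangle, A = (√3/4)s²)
A = (√3/4)s²  ⇒  s² = 4A/√3 = 4·60.94/√3 = 243.76/1.73205 ≈ 140.735
s ≈ √140.735 ≈ 11.8632
Perimeter = 3s ≈ 3·11.8632 ≈ 35.5895

Perimeter = 35.59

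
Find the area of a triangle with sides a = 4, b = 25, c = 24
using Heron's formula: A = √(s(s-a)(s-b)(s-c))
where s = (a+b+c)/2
s = (4 + 25 + 24)/2 = 53/2 = 26.5
s − a = 22.5, s − b = 1.5, s − c = 2.5
s(s−a)(s−b)(s−c) = 26.5·22.5·1.5·2.5 = 2235.9375
Area = √2235.9375 ≈ 47.2857

s = 26.5, Area = 47.29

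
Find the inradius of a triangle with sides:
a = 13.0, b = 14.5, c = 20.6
r = Area/s where s is the semi-perimeter.
s = (13.0 + 14.5 + 20.6)/2 = 48.1/2 = 24.05
Area = √(s(s−a)(s−b)(s−c)) = √(24.05·11.05·9.55·3.45) ≈ √8755.88 ≈ 93.5729
r ≈ 93.5729/24.05 ≈ 3.89076

r = 3.891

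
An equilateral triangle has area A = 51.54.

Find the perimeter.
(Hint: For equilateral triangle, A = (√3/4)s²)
A = (√3/4)s²  ⇒  s² = 4A/√3 = 4·51.54/√3 = 206.16/1.73205 ≈ 119.027
s ≈ √119.027 ≈ 10.9099
Perimeter = 3s ≈ 3·10.9099 ≈ 32.7298

Perimeter = 32.73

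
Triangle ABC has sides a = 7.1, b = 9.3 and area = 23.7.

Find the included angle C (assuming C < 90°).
Area = ½·a·b·sin(C)  ⇒  sin(C) = 2·Area/(a·b) = 2·23.7/(7.1·9.3) = 47.4/66.03 ≈ 0.717856
C = arcsin(0.717856) ≈ 45.8777° (taking the acute solution since C < 90°)

C = 45.88°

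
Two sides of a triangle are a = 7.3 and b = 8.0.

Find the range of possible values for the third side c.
Triangle inequality: |a − b| < c < a + b
|a − b| = |7.3 − 8.0| = 0.7
a + b = 7.3 + 8.0 = 15.3

0.7 < c < 15.3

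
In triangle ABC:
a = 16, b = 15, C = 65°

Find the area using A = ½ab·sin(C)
A = ½·a·b·sin(C) = ½·16·15·sin(65°)
sin(65°) ≈ 0.906308
A ≈ ½·240·0.906308 = 120·0.906308 ≈ 108.757

Area = 108.8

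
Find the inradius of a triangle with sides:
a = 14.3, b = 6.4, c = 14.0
r = Area/s where s is the semi-perimeter.
s = (14.3 + 6.4 + 14.0)/2 = 34.7/2 = 17.35
Area = √(s(s−a)(s−b)(s−c)) = √(17.35·3.05·10.95·3.35) ≈ √1941.15 ≈ 44.0584
r ≈ 44.0584/17.35 ≈ 2.53939

r = 2.539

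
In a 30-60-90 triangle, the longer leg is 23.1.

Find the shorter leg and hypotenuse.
In a 30-60-90 triangle the sides are in ratio 1 : √3 : 2, so short leg = long leg/√3 and hypotenuse = 2·(short leg).
Short leg = 23.1/√3 ≈ 23.1/1.73205 ≈ 13.3368
Hypotenuse = 2·13.3368 ≈ 26.6736

Short leg = 13.34, Hypotenuse = 26.67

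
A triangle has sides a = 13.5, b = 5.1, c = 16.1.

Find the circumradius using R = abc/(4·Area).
First find the area with Heron's formula.
s = (13.5 + 5.1 + 16.1)/2 = 17.35
Area = √(s(s−a)(s−b)(s−c)) = √(17.35·3.85·12.25·1.25) ≈ √1022.84 ≈ 31.9818
abc = 13.5·5.1·16.1 = 1108.485
R = abc/(4·Area) ≈ 1108.485/(4·31.9818) = 1108.485/127.927 ≈ 8.66496

R = 8.665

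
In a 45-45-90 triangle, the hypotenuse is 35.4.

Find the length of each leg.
In a 45-45-90 triangle hypotenuse = leg·√2, so leg = hypotenuse/√2.
Leg = 35.4/√2 ≈ 35.4/1.41421 ≈ 25.0316

Each leg = 25.03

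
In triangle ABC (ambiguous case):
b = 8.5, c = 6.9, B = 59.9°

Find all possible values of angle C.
b/sin(B) = c/sin(C)  ⇒  sin(C) = c·sin(B)/b = 6.9·sin(59.9°)/8.5
sin(59.9°) ≈ 0.865151
sin(C) ≈ 6.9·0.865151/8.5 ≈ 5.96954/8.5 ≈ 0.702299
Candidate 1: C₁ = arcsin(0.702299) ≈ 44.6118°  →  A = 180° − 59.9° − 44.6118° ≈ 75.4882° > 0, valid
Candidate 2: C₂ = 180° − C₁ ≈ 135.388°  →  A = 180° − 59.9° − 135.388° ≈ -15.2882° ≤ 0, not a valid triangle

C = 44.61° (one solution)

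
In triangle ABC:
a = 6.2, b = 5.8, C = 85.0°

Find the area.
Two sides and the included angle (SAS): A = ½·a·b·sin(C) = ½·6.2·5.8·sin(85.0°)
sin(85.0°) ≈ 0.996195
A ≈ ½·35.96·0.996195 = 17.98·0.996195 ≈ 17.9116

Area = 17.91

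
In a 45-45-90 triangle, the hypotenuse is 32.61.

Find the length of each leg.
In a 45-45-90 triangle hypotenuse = leg·√2, so leg = hypotenuse/√2.
Leg = 32.61/√2 ≈ 32.61/1.41421 ≈ 23.0588

Each leg = 23.06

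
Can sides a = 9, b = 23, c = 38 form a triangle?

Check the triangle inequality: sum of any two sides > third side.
a + b vs c: 9 + 23 = 32 ≤ 38  ✗
a + c vs b: 9 + 38 = 47 > 23  ✓
b + c vs a: 23 + 38 = 61 > 9  ✓

No: 9 + 23 = 32 is not > 38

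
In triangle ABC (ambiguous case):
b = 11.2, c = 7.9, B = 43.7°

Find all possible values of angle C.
b/sin(B) = c/sin(C)  ⇒  sin(C) = c·sin(B)/b = 7.9·sin(43.7°)/11.2
sin(43.7°) ≈ 0.690882
sin(C) ≈ 7.9·0.690882/11.2 ≈ 5.45797/11.2 ≈ 0.487319
Candidate 1: C₁ = arcsin(0.487319) ≈ 29.1645°  →  A = 180° − 43.7° − 29.1645° ≈ 107.135° > 0, valid
Candidate 2: C₂ = 180° − C₁ ≈ 150.835°  →  A = 180° − 43.7° − 150.835° ≈ -14.5355° ≤ 0, not a valid triangle

C = 29.16° (one solution)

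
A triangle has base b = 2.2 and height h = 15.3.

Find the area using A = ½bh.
A = ½·b·h = ½·2.2·15.3 = ½·33.66 = 16.83

Area = 16.83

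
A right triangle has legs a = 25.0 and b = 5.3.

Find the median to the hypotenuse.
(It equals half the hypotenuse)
Hypotenuse c = √(a² + b²) = √(625 + 28.09) = √653.09 ≈ 25.5556
Median to hypotenuse = c/2 ≈ 25.5556/2 ≈ 12.7778

Median = 12.78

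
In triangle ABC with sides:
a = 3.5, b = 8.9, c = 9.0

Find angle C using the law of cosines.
c² = a² + b² − 2ab·cos(C)  ⇒  cos(C) = (a² + b² − c²)/(2ab)
cos(C) = (3.5² + 8.9² − 9.0²)/(2·3.5·8.9) = (12.25 + 79.21 − 81)/62.3 = 10.46/62.3 ≈ 0.167897
C = arccos(0.167897) ≈ 80.3344°

C = 80.33°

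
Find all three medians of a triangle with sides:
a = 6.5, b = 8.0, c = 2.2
Median formula: m_a = ½√(2b² + 2c² − a²) (and cyclically). a² = 42.25, b² = 64, c² = 4.84.
m_a = ½√(2·64 + 2·4.84 − 42.25) = ½√95.43 ≈ ½·9.76883 ≈ 4.88441
m_b = ½√(2·42.25 + 2·4.84 − 64) = ½√30.18 ≈ ½·5.49363 ≈ 2.74682
m_c = ½√(2·42.25 + 2·64 − 4.84) = ½√207.66 ≈ ½·14.4104 ≈ 7.20521

m_a = 4.884, m_b = 2.747, m_c = 7.205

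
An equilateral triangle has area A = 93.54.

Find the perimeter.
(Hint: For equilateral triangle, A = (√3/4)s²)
A = (√3/4)s²  ⇒  s² = 4A/√3 = 4·93.54/√3 = 374.16/1.73205 ≈ 216.021
s ≈ √216.021 ≈ 14.6977
Perimeter = 3s ≈ 3·14.6977 ≈ 44.093

Perimeter = 44.09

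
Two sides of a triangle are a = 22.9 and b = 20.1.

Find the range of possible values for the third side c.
Triangle inequality: |a − b| < c < a + b
|a − b| = |22.9 − 20.1| = 2.8
a + b = 22.9 + 20.1 = 43

2.8 < c < 43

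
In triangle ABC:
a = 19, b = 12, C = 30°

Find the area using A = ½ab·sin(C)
A = ½·a·b·sin(C) = ½·19·12·sin(30°)
sin(30°) ≈ 0.5
A ≈ ½·228·0.5 = 114·0.5 ≈ 57

Area = 57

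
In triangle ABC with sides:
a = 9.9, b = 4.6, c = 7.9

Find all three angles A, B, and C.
Law of cosines for each angle (a² = 98.01, b² = 21.16, c² = 62.41):
cos(A) = (b² + c² − a²)/(2bc) = (21.16 + 62.41 − 98.01)/(2·4.6·7.9) = -14.44/72.68 ≈ -0.198679  ⇒  A ≈ 101.46°
cos(B) = (a² + c² − b²)/(2ac) = (98.01 + 62.41 − 21.16)/(2·9.9·7.9) = 139.26/156.42 ≈ 0.890295  ⇒  B ≈ 27.0896°
cos(C) = (a² + b² − c²)/(2ab) = (98.01 + 21.16 − 62.41)/(2·9.9·4.6) = 56.76/91.08 ≈ 0.623188  ⇒  C ≈ 51.4507°
Check: A + B + C ≈ 180°

A = 101.5°, B = 27.09°, C = 51.45°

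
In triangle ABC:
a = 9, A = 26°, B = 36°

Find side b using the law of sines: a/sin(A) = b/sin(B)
a/sin(A) = b/sin(B)  ⇒  b = a·sin(B)/sin(A) = 9·sin(36°)/sin(26°)
sin(36°) ≈ 0.587785, sin(26°) ≈ 0.438371
b ≈ 9·0.587785/0.438371 ≈ 5.29007/0.438371 ≈ 12.0676

b = 12.07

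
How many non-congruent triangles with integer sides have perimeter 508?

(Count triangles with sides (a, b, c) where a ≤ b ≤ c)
Let a ≤ b ≤ c with a + b + c = 508. The only binding inequality is a + b > c, i.e. 508 − c > c, so c < 508/2; and c ≥ 508/3 since c is the largest side.
So 170 ≤ c ≤ 253. For each c, b runs from ⌈(508 − c)/2⌉ up to c (then a = 508 − b − c satisfies 1 ≤ a ≤ b automatically), giving c − ⌈(508 − c)/2⌉ + 1 choices.
Summing over c: 2 + 3 + 5 + 6 + … + 125 + 126  (84 terms, c = 170, …, 253) = 5376
Check (closed form: nearest integer to p²/48 for even p, (p+3)²/48 for odd p): 508²/48 = 258064/48 ≈ 5376.33 → 5376

5376 triangles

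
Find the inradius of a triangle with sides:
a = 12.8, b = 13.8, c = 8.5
r = Area/s where s is the semi-perimeter.
s = (12.8 + 13.8 + 8.5)/2 = 35.1/2 = 17.55
Area = √(s(s−a)(s−b)(s−c)) = √(17.55·4.75·3.75·9.05) ≈ √2829.11 ≈ 53.1894
r ≈ 53.1894/17.55 ≈ 3.03074

r = 3.031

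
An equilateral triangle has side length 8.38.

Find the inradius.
r = Area/s with s the semi-perimeter.
Area = (√3/4)·8.38² = (√3/4)·70.2244 ≈ 0.433013·70.2244 ≈ 30.4081
s = 3·8.38/2 = 12.57
r ≈ 30.4081/12.57 ≈ 2.4191
(Equivalently r = side/(2√3) = 8.38/3.4641 ≈ 2.4191.)

r = 2.419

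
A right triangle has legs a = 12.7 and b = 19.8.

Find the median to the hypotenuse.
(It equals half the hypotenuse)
Hypotenuse c = √(a² + b²) = √(161.29 + 392.04) = √553.33 ≈ 23.523
Median to hypotenuse = c/2 ≈ 23.523/2 ≈ 11.7615

Median = 11.76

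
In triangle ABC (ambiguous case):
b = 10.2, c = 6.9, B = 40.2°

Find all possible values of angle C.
b/sin(B) = c/sin(C)  ⇒  sin(C) = c·sin(B)/b = 6.9·sin(40.2°)/10.2
sin(40.2°) ≈ 0.645458
sin(C) ≈ 6.9·0.645458/10.2 ≈ 4.45366/10.2 ≈ 0.436633
Candidate 1: C₁ = arcsin(0.436633) ≈ 25.8893°  →  A = 180° − 40.2° − 25.8893° ≈ 113.911° > 0, valid
Candidate 2: C₂ = 180° − C₁ ≈ 154.111°  →  A = 180° − 40.2° − 154.111° ≈ -14.3107° ≤ 0, not a valid triangle

C = 25.89° (one solution)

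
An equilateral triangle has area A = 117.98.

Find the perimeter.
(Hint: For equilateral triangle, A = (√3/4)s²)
A = (√3/4)s²  ⇒  s² = 4A/√3 = 4·117.98/√3 = 471.92/1.73205 ≈ 272.463
s ≈ √272.463 ≈ 16.5065
Perimeter = 3s ≈ 3·16.5065 ≈ 49.5194

Perimeter = 49.52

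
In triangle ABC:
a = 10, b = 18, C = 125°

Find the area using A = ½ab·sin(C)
A = ½·a·b·sin(C) = ½·10·18·sin(125°)
sin(125°) ≈ 0.819152
A ≈ ½·180·0.819152 = 90·0.819152 ≈ 73.7237

Area = 73.72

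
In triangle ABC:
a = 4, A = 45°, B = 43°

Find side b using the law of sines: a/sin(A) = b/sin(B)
a/sin(A) = b/sin(B)  ⇒  b = a·sin(B)/sin(A) = 4·sin(43°)/sin(45°)
sin(43°) ≈ 0.681998, sin(45°) ≈ 0.707107
b ≈ 4·0.681998/0.707107 ≈ 2.72799/0.707107 ≈ 3.85797

b = 3.858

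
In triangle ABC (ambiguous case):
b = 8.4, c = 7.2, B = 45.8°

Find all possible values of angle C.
b/sin(B) = c/sin(C)  ⇒  sin(C) = c·sin(B)/b = 7.2·sin(45.8°)/8.4
sin(45.8°) ≈ 0.716911
sin(C) ≈ 7.2·0.716911/8.4 ≈ 5.16176/8.4 ≈ 0.614495
Candidate 1: C₁ = arcsin(0.614495) ≈ 37.9152°  →  A = 180° − 45.8° − 37.9152° ≈ 96.2848° > 0, valid
Candidate 2: C₂ = 180° − C₁ ≈ 142.085°  →  A = 180° − 45.8° − 142.085° ≈ -7.8848° ≤ 0, not a valid triangle

C = 37.92° (one solution)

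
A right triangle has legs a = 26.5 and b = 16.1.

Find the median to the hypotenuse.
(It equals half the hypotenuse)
Hypotenuse c = √(a² + b²) = √(702.25 + 259.21) = √961.46 ≈ 31.0074
Median to hypotenuse = c/2 ≈ 31.0074/2 ≈ 15.5037

Median = 15.5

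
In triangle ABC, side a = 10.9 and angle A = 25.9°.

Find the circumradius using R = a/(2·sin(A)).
R = a/(2·sin(A)) = 10.9/(2·sin(25.9°))
sin(25.9°) ≈ 0.436802
R ≈ 10.9/(2·0.436802) = 10.9/0.873604 ≈ 12.4771

R = 12.48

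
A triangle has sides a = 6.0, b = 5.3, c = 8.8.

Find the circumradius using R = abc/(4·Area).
First find the area with Heron's formula.
s = (6.0 + 5.3 + 8.8)/2 = 10.05
Area = √(s(s−a)(s−b)(s−c)) = √(10.05·4.05·4.75·1.25) ≈ √241.671 ≈ 15.5458
abc = 6.0·5.3·8.8 = 279.84
R = abc/(4·Area) ≈ 279.84/(4·15.5458) = 279.84/62.1831 ≈ 4.50026

R = 4.5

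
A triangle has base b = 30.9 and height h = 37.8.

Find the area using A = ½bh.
A = ½·b·h = ½·30.9·37.8 = ½·1168.02 = 584.01

Area = 584.01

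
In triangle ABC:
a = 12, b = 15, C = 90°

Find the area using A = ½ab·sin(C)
A = ½·a·b·sin(C) = ½·12·15·sin(90°)
sin(90°) ≈ 1
A ≈ ½·180·1 = 90·1 ≈ 90

Area = 90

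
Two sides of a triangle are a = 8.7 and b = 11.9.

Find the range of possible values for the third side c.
Triangle inequality: |a − b| < c < a + b
|a − b| = |8.7 − 11.9| = 3.2
a + b = 8.7 + 11.9 = 20.6

3.2 < c < 20.6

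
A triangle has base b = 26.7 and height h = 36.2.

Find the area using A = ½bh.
A = ½·b·h = ½·26.7·36.2 = ½·966.54 = 483.27

Area = 483.27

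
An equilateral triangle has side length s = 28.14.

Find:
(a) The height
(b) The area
(a) The height splits the triangle into two 30-60-90 halves: h = s·√3/2 = 28.14·1.73205/2 ≈ 48.7399/2 ≈ 24.37
(b) Area = (√3/4)·s² = (√3/4)·28.14² = (√3/4)·791.8596 ≈ 0.433013·791.8596 ≈ 342.885

Height = 24.37, Area = 342.9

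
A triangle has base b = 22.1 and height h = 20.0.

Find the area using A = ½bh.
A = ½·b·h = ½·22.1·20.0 = ½·442 = 221

Area = 221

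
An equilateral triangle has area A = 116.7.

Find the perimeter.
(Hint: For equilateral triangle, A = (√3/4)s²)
A = (√3/4)s²  ⇒  s² = 4A/√3 = 4·116.7/√3 = 466.8/1.73205 ≈ 269.507
s ≈ √269.507 ≈ 16.4167
Perimeter = 3s ≈ 3·16.4167 ≈ 49.25

Perimeter = 49.25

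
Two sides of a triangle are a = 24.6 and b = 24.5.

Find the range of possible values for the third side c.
Triangle inequality: |a − b| < c < a + b
|a − b| = |24.6 − 24.5| = 0.1
a + b = 24.6 + 24.5 = 49.1

0.1 < c < 49.1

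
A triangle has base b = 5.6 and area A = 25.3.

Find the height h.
A = ½·b·h  ⇒  h = 2A/b = 2·25.3/5.6 = 50.6/5.6 ≈ 9.03571

h = 9.036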